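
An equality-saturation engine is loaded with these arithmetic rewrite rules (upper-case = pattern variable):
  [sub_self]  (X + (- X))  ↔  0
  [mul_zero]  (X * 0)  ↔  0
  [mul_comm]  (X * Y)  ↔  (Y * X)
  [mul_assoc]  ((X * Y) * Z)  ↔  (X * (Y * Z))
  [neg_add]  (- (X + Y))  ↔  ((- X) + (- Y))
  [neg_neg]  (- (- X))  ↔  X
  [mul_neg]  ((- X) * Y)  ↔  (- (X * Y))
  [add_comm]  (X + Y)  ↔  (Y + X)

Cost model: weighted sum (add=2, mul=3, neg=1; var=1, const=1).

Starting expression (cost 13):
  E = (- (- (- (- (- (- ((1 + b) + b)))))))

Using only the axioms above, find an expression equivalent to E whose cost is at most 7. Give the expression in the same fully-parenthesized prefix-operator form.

(1) (- (- (- ((1 + b) + b))))  =[neg_neg →]=  (- ((1 + b) + b))    ⊢ (- (- (- (- ((1 + b) + b)))))
(2) (- (- (- (- ((1 + b) + b)))))  =[neg_neg →]=  (- (- ((1 + b) + b)))
(3) (- (- ((1 + b) + b)))  =[neg_neg →]=  ((1 + b) + b)    ⊢ cost 7, within 7

((1 + b) + b)   [cost 7]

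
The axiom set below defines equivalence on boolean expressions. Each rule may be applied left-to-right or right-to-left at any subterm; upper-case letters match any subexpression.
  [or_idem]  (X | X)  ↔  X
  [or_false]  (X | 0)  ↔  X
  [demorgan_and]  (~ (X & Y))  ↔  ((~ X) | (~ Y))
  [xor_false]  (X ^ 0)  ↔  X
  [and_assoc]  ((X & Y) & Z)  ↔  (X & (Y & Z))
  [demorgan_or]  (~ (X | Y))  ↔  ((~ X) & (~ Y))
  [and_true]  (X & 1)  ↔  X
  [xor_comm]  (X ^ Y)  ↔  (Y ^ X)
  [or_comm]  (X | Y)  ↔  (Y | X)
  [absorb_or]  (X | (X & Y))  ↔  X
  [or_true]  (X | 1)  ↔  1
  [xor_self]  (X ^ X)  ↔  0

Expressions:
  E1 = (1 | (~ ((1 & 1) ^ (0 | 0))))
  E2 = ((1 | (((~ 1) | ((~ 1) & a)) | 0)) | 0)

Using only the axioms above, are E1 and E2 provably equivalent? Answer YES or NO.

step 1: or_idem (→) rewrites (0 | 0) into 0, now (1 | (~ ((1 & 1) ^ 0)))
step 2: and_true (→) rewrites (1 & 1) into 1, now (1 | (~ (1 ^ 0)))
step 3: xor_false (→) rewrites (1 ^ 0) into 1, now (1 | (~ 1))
step 4: or_false (←) rewrites (~ 1) into ((~ 1) | 0), now (1 | ((~ 1) | 0))
step 5: or_false (←) rewrites (1 | ((~ 1) | 0)) into ((1 | ((~ 1) | 0)) | 0)
step 6: absorb_or (←) rewrites (~ 1) into ((~ 1) | ((~ 1) & a)), which is E2

YES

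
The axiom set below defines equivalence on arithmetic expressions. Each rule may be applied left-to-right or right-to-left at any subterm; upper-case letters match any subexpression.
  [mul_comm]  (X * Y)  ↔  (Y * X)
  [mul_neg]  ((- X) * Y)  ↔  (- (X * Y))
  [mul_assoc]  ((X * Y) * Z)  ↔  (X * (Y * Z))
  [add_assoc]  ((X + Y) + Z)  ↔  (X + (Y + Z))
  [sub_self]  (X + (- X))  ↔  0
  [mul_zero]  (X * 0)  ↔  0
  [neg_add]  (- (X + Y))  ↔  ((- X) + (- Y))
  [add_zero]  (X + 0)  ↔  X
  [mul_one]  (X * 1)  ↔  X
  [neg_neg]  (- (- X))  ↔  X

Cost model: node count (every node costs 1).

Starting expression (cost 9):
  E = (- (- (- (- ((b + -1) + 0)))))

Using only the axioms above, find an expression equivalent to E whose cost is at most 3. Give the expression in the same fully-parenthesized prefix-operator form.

(b + -1)   [cost 3]

(1) ((b + -1) + 0)  =[add_zero →]=  (b + -1)    ⊢ (- (- (- (- (b + -1)))))
(2) (- (- (- (b + -1))))  =[neg_neg →]=  (- (b + -1))    ⊢ (- (- (b + -1)))
(3) (- (- (b + -1)))  =[neg_neg →]=  (b + -1)    ⊢ cost 3, within 3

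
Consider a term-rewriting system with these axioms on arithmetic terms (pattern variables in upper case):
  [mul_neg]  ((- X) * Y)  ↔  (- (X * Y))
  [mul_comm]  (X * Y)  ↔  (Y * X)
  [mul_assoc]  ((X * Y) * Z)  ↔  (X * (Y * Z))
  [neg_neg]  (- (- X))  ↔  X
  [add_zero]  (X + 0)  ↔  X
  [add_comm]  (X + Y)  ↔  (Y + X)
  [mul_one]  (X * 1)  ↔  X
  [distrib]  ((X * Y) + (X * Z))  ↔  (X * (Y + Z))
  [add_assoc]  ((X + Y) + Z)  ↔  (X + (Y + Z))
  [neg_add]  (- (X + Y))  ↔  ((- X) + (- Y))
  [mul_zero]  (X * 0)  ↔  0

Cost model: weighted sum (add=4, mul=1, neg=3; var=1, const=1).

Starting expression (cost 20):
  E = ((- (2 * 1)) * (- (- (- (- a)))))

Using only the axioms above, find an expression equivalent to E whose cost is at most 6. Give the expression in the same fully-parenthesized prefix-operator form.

((- 2) * a)   [cost 6]

1. [neg_neg →] (- (- (- a)))  →  (- a);  E = ((- (2 * 1)) * (- (- a)))
2. [neg_neg →] (- (- a))  →  a;  E = ((- (2 * 1)) * a)
3. [mul_one →] (2 * 1)  →  2;  cost 6 ≤ 6, done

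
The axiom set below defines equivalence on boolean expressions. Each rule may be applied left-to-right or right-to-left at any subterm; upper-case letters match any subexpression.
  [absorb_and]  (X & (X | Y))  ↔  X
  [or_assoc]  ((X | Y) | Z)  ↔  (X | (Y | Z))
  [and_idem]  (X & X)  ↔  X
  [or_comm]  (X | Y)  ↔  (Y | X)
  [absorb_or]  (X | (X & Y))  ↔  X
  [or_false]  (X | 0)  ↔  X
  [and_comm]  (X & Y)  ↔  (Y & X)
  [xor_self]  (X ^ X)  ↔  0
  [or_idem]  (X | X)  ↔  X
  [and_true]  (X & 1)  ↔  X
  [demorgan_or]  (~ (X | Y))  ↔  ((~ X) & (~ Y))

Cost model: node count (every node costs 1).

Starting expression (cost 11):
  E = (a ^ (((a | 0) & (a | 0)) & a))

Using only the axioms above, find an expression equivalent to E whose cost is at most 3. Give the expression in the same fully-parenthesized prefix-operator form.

step 1: and_idem (→) rewrites ((a | 0) & (a | 0)) into (a | 0), now (a ^ ((a | 0) & a))
step 2: or_false (→) rewrites (a | 0) into a, now (a ^ (a & a))
step 3: and_idem (→) rewrites (a & a) into a, reaching cost 3 (bound 3)

(a ^ a)   [cost 3]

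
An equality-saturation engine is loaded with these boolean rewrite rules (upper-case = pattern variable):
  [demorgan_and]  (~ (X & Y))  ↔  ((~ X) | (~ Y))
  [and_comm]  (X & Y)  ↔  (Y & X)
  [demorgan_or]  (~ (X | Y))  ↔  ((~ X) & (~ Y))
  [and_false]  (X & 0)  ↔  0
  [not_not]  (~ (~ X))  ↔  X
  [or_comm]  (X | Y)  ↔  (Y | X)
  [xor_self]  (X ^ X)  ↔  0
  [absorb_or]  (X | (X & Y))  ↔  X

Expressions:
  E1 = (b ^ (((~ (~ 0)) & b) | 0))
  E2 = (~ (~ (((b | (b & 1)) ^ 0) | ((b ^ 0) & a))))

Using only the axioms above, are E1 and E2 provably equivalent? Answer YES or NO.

1. [or_comm →] (((~ (~ 0)) & b) | 0)  →  (0 | ((~ (~ 0)) & b));  E1 = (b ^ (0 | ((~ (~ 0)) & b)))
2. [not_not →] (~ (~ 0))  →  0;  E1 = (b ^ (0 | (0 & b)))
3. [absorb_or →] (0 | (0 & b))  →  0;  E1 = (b ^ 0)
4. [absorb_or ←] (b ^ 0)  →  ((b ^ 0) | ((b ^ 0) & a))
5. [absorb_or ←] b  →  (b | (b & 1));  E1 = (((b | (b & 1)) ^ 0) | ((b ^ 0) & a))
6. [not_not ←] (((b | (b & 1)) ^ 0) | ((b ^ 0) & a))  →  (~ (~ (((b | (b & 1)) ^ 0) | ((b ^ 0) & a))));  this is E2

YES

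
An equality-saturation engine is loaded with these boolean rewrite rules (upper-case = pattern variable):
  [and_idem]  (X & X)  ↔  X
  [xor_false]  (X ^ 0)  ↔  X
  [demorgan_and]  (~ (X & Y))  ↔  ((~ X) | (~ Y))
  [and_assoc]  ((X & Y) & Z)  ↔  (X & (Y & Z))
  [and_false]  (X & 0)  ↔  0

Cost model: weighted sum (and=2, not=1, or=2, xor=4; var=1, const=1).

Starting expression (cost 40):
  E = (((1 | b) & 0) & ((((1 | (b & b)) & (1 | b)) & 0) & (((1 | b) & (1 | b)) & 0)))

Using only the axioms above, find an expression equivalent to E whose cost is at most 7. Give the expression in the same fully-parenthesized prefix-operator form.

((1 | b) & 0)   [cost 7]

(1) (b & b)  =[and_idem →]=  b    ⊢ (((1 | b) & 0) & ((((1 | b) & (1 | b)) & 0) & (((1 | b) & (1 | b)) & 0)))
(2) ((((1 | b) & (1 | b)) & 0) & (((1 | b) & (1 | b)) & 0))  =[and_idem →]=  (((1 | b) & (1 | b)) & 0)    ⊢ (((1 | b) & 0) & (((1 | b) & (1 | b)) & 0))
(3) ((1 | b) & (1 | b))  =[and_idem →]=  (1 | b)    ⊢ (((1 | b) & 0) & ((1 | b) & 0))
(4) (((1 | b) & 0) & ((1 | b) & 0))  =[and_idem →]=  ((1 | b) & 0)    ⊢ cost 7, within 7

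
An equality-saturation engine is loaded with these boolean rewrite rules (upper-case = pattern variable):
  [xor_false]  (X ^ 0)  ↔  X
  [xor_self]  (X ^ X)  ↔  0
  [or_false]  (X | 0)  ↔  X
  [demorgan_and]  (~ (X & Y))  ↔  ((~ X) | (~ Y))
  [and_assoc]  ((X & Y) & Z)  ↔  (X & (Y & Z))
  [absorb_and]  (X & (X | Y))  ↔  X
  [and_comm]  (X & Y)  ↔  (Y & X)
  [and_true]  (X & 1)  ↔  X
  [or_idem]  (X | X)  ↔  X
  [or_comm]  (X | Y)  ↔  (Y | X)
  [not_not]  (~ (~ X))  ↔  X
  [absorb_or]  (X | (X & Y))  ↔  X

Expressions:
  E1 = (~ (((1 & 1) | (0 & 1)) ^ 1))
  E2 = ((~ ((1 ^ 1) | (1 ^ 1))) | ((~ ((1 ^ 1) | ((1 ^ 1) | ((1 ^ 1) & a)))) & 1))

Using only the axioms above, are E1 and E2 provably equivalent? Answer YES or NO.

step 1: and_true (→) rewrites (0 & 1) into 0, now (~ (((1 & 1) | 0) ^ 1))
step 2: and_true (→) rewrites (1 & 1) into 1, now (~ ((1 | 0) ^ 1))
step 3: or_false (→) rewrites (1 | 0) into 1, now (~ (1 ^ 1))
step 4: or_idem (←) rewrites (1 ^ 1) into ((1 ^ 1) | (1 ^ 1)), now (~ ((1 ^ 1) | (1 ^ 1)))
step 5: absorb_or (←) rewrites (~ ((1 ^ 1) | (1 ^ 1))) into ((~ ((1 ^ 1) | (1 ^ 1))) | ((~ ((1 ^ 1) | (1 ^ 1))) & 1))
step 6: absorb_or (←) rewrites (1 ^ 1) into ((1 ^ 1) | ((1 ^ 1) & a)), which is E2

YES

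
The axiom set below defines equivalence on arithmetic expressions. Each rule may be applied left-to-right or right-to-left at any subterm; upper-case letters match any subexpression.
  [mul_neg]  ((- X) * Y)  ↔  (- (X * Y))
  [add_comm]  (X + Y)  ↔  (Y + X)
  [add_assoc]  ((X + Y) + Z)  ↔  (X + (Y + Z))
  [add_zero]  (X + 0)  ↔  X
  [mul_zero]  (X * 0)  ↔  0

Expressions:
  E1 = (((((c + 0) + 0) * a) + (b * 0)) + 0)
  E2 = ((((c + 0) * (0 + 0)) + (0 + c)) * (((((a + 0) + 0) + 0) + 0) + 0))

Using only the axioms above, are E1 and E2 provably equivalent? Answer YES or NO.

YES

1. [add_zero →] ((c + 0) + 0)  →  (c + 0);  E1 = ((((c + 0) * a) + (b * 0)) + 0)
2. [add_zero →] (c + 0)  →  c;  E1 = (((c * a) + (b * 0)) + 0)
3. [mul_zero →] (b * 0)  →  0;  E1 = (((c * a) + 0) + 0)
4. [add_zero →] ((c * a) + 0)  →  (c * a);  E1 = ((c * a) + 0)
5. [add_zero →] ((c * a) + 0)  →  (c * a)
6. [add_zero ←] c  →  (c + 0);  E1 = ((c + 0) * a)
7. [add_zero ←] (c + 0)  →  ((c + 0) + 0);  E1 = (((c + 0) + 0) * a)
8. [add_zero ←] a  →  (a + 0);  E1 = (((c + 0) + 0) * (a + 0))
9. [add_zero ←] a  →  (a + 0);  E1 = (((c + 0) + 0) * ((a + 0) + 0))
10. [mul_zero ←] 0  →  (c * 0);  E1 = (((c + 0) + (c * 0)) * ((a + 0) + 0))
11. [add_zero ←] a  →  (a + 0);  E1 = (((c + 0) + (c * 0)) * (((a + 0) + 0) + 0))
12. [add_zero ←] (a + 0)  →  ((a + 0) + 0);  E1 = (((c + 0) + (c * 0)) * ((((a + 0) + 0) + 0) + 0))
13. [add_zero ←] 0  →  (0 + 0);  E1 = (((c + 0) + (c * (0 + 0))) * ((((a + 0) + 0) + 0) + 0))
14. [add_zero ←] c  →  (c + 0);  E1 = (((c + 0) + ((c + 0) * (0 + 0))) * ((((a + 0) + 0) + 0) + 0))
15. [add_comm →] ((c + 0) + ((c + 0) * (0 + 0)))  →  (((c + 0) * (0 + 0)) + (c + 0));  E1 = ((((c + 0) * (0 + 0)) + (c + 0)) * ((((a + 0) + 0) + 0) + 0))
16. [add_comm →] (c + 0)  →  (0 + c);  E1 = ((((c + 0) * (0 + 0)) + (0 + c)) * ((((a + 0) + 0) + 0) + 0))
17. [add_zero ←] a  →  (a + 0);  this is E2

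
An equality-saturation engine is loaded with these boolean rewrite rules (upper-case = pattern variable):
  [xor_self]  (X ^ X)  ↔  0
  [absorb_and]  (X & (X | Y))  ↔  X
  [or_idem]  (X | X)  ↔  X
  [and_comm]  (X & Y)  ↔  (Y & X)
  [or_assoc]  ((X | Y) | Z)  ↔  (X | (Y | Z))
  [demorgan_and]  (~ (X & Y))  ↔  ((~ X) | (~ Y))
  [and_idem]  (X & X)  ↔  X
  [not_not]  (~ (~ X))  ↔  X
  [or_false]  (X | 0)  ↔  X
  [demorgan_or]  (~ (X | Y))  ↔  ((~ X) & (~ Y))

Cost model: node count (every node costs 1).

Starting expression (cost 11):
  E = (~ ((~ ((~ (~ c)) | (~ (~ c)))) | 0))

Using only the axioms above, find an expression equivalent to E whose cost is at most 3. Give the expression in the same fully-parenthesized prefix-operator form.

(1) ((~ ((~ (~ c)) | (~ (~ c)))) | 0)  =[or_false →]=  (~ ((~ (~ c)) | (~ (~ c))))    ⊢ (~ (~ ((~ (~ c)) | (~ (~ c)))))
(2) ((~ (~ c)) | (~ (~ c)))  =[or_idem →]=  (~ (~ c))    ⊢ (~ (~ (~ (~ c))))
(3) (~ (~ (~ (~ c))))  =[not_not →]=  (~ (~ c))    ⊢ cost 3, within 3

(~ (~ c))   [cost 3]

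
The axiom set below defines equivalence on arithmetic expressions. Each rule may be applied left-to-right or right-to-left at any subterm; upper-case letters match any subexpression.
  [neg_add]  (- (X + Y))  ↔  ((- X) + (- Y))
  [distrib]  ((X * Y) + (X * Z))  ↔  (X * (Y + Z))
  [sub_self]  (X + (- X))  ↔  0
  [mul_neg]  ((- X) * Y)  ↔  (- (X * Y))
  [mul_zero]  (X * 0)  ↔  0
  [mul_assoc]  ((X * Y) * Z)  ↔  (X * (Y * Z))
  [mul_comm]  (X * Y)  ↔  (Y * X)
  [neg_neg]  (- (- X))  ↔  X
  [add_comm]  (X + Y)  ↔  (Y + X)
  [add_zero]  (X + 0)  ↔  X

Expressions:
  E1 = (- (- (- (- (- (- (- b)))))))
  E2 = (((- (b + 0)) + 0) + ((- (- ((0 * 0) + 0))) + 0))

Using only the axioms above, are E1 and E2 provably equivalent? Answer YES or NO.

YES

step 1: neg_neg (→) rewrites (- (- (- (- b)))) into (- (- b)), now (- (- (- (- (- b)))))
step 2: neg_neg (→) rewrites (- (- b)) into b, now (- (- (- b)))
step 3: neg_neg (→) rewrites (- (- b)) into b, now (- b)
step 4: add_zero (←) rewrites (- b) into ((- b) + 0)
step 5: add_zero (←) rewrites 0 into (0 + 0), now ((- b) + (0 + 0))
step 6: add_zero (←) rewrites b into (b + 0), now ((- (b + 0)) + (0 + 0))
step 7: add_zero (←) rewrites (- (b + 0)) into ((- (b + 0)) + 0), now (((- (b + 0)) + 0) + (0 + 0))
step 8: add_zero (←) rewrites (0 + 0) into ((0 + 0) + 0), now (((- (b + 0)) + 0) + ((0 + 0) + 0))
step 9: neg_neg (←) rewrites (0 + 0) into (- (- (0 + 0))), now (((- (b + 0)) + 0) + ((- (- (0 + 0))) + 0))
step 10: mul_zero (←) rewrites 0 into (0 * 0), which is E2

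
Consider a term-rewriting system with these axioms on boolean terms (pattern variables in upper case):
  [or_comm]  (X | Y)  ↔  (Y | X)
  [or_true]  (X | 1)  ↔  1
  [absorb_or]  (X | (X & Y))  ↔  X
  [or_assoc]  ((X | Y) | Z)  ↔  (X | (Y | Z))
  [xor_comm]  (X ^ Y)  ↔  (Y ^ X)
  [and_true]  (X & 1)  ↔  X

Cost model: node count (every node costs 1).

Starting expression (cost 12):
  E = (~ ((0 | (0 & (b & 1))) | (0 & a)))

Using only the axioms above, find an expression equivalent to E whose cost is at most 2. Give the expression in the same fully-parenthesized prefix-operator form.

step 1: and_true (→) rewrites (b & 1) into b, now (~ ((0 | (0 & b)) | (0 & a)))
step 2: absorb_or (→) rewrites (0 | (0 & b)) into 0, now (~ (0 | (0 & a)))
step 3: absorb_or (→) rewrites (0 | (0 & a)) into 0, reaching cost 2 (bound 2)

(~ 0)   [cost 2]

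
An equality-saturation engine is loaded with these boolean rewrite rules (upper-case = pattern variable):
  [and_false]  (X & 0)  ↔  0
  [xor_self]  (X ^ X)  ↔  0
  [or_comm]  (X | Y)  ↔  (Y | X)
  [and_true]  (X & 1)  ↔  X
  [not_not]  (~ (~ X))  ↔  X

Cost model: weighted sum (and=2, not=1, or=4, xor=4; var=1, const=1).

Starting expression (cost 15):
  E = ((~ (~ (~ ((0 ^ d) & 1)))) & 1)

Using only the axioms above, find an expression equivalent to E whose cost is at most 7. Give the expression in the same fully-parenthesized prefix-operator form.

step 1: and_true (→) rewrites ((0 ^ d) & 1) into (0 ^ d), now ((~ (~ (~ (0 ^ d)))) & 1)
step 2: not_not (→) rewrites (~ (~ (~ (0 ^ d)))) into (~ (0 ^ d)), now ((~ (0 ^ d)) & 1)
step 3: and_true (→) rewrites ((~ (0 ^ d)) & 1) into (~ (0 ^ d)), reaching cost 7 (bound 7)

(~ (0 ^ d))   [cost 7]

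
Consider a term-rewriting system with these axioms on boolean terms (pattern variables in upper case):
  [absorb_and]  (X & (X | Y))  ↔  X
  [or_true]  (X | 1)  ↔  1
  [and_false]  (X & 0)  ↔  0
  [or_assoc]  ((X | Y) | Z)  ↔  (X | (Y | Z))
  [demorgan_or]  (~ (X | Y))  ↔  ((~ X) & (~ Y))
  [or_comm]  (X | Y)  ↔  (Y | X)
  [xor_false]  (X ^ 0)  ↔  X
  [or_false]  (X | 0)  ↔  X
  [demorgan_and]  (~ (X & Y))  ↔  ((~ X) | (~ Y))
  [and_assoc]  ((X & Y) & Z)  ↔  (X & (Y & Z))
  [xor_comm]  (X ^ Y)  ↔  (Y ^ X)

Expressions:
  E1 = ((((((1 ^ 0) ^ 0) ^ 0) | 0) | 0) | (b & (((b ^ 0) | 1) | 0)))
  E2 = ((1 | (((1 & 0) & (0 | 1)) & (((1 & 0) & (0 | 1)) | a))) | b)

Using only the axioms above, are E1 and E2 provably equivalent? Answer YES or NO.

step 1: or_false (→) rewrites (((((1 ^ 0) ^ 0) ^ 0) | 0) | 0) into ((((1 ^ 0) ^ 0) ^ 0) | 0), now (((((1 ^ 0) ^ 0) ^ 0) | 0) | (b & (((b ^ 0) | 1) | 0)))
step 2: xor_false (→) rewrites (b ^ 0) into b, now (((((1 ^ 0) ^ 0) ^ 0) | 0) | (b & ((b | 1) | 0)))
step 3: xor_false (→) rewrites (1 ^ 0) into 1, now ((((1 ^ 0) ^ 0) | 0) | (b & ((b | 1) | 0)))
step 4: xor_false (→) rewrites ((1 ^ 0) ^ 0) into (1 ^ 0), now (((1 ^ 0) | 0) | (b & ((b | 1) | 0)))
step 5: xor_false (→) rewrites (1 ^ 0) into 1, now ((1 | 0) | (b & ((b | 1) | 0)))
step 6: or_false (→) rewrites (1 | 0) into 1, now (1 | (b & ((b | 1) | 0)))
step 7: or_false (→) rewrites ((b | 1) | 0) into (b | 1), now (1 | (b & (b | 1)))
step 8: absorb_and (→) rewrites (b & (b | 1)) into b, now (1 | b)
step 9: or_false (←) rewrites 1 into (1 | 0), now ((1 | 0) | b)
step 10: absorb_and (←) rewrites 0 into (0 & (0 | 1)), now ((1 | (0 & (0 | 1))) | b)
step 11: and_false (←) rewrites 0 into (1 & 0), now ((1 | ((1 & 0) & (0 | 1))) | b)
step 12: absorb_and (←) rewrites ((1 & 0) & (0 | 1)) into (((1 & 0) & (0 | 1)) & (((1 & 0) & (0 | 1)) | a)), which is E2

YES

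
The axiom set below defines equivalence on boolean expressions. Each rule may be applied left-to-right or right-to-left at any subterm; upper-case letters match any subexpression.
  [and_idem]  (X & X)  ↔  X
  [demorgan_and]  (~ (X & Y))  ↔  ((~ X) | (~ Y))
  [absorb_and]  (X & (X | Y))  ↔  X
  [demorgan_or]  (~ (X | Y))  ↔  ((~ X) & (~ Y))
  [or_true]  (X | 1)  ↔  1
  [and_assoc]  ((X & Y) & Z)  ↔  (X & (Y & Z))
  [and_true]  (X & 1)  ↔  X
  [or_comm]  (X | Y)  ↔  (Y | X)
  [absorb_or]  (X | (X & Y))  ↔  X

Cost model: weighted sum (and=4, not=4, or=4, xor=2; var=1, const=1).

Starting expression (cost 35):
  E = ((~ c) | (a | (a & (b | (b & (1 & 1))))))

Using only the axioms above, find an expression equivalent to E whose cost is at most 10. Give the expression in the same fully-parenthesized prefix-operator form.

step 1: and_true (→) rewrites (1 & 1) into 1, now ((~ c) | (a | (a & (b | (b & 1)))))
step 2: absorb_or (→) rewrites (b | (b & 1)) into b, now ((~ c) | (a | (a & b)))
step 3: absorb_or (→) rewrites (a | (a & b)) into a, reaching cost 10 (bound 10)

((~ c) | a)   [cost 10]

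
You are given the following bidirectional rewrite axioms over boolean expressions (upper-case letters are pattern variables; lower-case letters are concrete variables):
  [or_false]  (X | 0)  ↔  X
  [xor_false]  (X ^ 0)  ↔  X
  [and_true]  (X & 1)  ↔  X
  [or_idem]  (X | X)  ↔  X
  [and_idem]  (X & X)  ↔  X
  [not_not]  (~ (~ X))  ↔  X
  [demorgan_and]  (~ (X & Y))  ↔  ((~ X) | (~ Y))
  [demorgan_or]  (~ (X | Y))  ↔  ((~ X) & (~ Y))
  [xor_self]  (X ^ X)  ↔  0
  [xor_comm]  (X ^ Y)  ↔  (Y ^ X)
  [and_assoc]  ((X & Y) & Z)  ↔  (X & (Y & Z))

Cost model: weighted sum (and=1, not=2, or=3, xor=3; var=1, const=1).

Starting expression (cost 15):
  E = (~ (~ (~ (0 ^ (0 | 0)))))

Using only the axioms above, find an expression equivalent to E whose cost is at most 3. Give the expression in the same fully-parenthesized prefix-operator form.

step 1: or_false (→) rewrites (0 | 0) into 0, now (~ (~ (~ (0 ^ 0))))
step 2: not_not (→) rewrites (~ (~ (0 ^ 0))) into (0 ^ 0), now (~ (0 ^ 0))
step 3: xor_false (→) rewrites (0 ^ 0) into 0, reaching cost 3 (bound 3)

(~ 0)   [cost 3]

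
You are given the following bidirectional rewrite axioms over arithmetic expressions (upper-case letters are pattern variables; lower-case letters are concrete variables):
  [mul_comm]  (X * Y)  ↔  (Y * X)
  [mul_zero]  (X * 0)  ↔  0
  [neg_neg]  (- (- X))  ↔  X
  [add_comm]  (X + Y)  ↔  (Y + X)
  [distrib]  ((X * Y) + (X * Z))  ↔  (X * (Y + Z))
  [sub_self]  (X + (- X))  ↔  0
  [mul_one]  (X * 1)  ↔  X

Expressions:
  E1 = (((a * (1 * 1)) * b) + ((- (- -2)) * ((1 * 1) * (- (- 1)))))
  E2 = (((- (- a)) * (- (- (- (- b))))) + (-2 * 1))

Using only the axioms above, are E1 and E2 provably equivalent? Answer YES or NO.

(1) (- (- 1))  =[neg_neg →]=  1    ⊢ (((a * (1 * 1)) * b) + ((- (- -2)) * ((1 * 1) * 1)))
(2) (- (- -2))  =[neg_neg →]=  -2    ⊢ (((a * (1 * 1)) * b) + (-2 * ((1 * 1) * 1)))
(3) (1 * 1)  =[mul_one →]=  1    ⊢ (((a * 1) * b) + (-2 * ((1 * 1) * 1)))
(4) (1 * 1)  =[mul_one →]=  1    ⊢ (((a * 1) * b) + (-2 * (1 * 1)))
(5) (a * 1)  =[mul_one →]=  a    ⊢ ((a * b) + (-2 * (1 * 1)))
(6) (1 * 1)  =[mul_one →]=  1    ⊢ ((a * b) + (-2 * 1))
(7) b  =[neg_neg ←]=  (- (- b))    ⊢ ((a * (- (- b))) + (-2 * 1))
(8) (- (- b))  =[neg_neg ←]=  (- (- (- (- b))))    ⊢ ((a * (- (- (- (- b))))) + (-2 * 1))
(9) a  =[neg_neg ←]=  (- (- a))    ⊢ E2

YES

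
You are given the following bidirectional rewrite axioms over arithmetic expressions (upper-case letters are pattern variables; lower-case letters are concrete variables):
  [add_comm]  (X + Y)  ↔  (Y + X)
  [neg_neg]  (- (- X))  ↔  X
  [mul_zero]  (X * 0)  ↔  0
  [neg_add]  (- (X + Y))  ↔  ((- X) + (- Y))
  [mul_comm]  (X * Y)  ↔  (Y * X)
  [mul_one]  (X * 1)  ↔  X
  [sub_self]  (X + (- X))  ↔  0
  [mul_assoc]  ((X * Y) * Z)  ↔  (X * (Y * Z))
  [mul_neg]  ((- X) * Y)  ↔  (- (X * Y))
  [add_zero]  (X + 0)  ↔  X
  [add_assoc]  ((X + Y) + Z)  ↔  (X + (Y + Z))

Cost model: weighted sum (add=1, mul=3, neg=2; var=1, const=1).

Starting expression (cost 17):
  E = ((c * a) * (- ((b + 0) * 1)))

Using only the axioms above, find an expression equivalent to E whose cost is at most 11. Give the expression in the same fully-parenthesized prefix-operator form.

1. [mul_one →] ((b + 0) * 1)  →  (b + 0);  E = ((c * a) * (- (b + 0)))
2. [add_zero →] (b + 0)  →  b;  cost 11 ≤ 11, done

((c * a) * (- b))   [cost 11]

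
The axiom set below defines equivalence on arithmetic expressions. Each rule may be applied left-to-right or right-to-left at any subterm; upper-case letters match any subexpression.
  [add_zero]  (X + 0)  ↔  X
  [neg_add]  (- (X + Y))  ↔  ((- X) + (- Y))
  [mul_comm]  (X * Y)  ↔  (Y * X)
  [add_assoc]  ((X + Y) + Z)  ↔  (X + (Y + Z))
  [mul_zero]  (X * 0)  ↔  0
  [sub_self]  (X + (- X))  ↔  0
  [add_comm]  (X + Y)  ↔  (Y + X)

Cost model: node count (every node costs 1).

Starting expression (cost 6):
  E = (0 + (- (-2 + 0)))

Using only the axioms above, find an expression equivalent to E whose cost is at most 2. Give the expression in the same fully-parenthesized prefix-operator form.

(- -2)   [cost 2]

1. [add_comm →] (0 + (- (-2 + 0)))  →  ((- (-2 + 0)) + 0)
2. [add_zero →] (-2 + 0)  →  -2;  E = ((- -2) + 0)
3. [add_zero →] ((- -2) + 0)  →  (- -2);  cost 2 ≤ 2, done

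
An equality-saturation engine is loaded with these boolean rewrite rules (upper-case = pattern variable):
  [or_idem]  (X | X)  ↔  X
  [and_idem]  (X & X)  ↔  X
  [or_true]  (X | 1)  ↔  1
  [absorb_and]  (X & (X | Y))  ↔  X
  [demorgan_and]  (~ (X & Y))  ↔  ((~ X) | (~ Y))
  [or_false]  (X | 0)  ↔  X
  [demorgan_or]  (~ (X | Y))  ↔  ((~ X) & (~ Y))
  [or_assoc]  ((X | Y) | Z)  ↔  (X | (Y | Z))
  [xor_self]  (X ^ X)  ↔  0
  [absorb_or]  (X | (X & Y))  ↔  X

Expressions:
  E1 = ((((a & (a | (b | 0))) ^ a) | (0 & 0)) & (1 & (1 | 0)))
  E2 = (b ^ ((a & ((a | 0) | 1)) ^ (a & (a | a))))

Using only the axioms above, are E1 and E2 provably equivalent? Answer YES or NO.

NO

All listed rules preserve value, hence provable equivalence implies equal values everywhere; look for a separating assignment.
a=0, b=1 gives E1 ↦ 0, E2 ↦ 1; values differ ⇒ not provably equivalent.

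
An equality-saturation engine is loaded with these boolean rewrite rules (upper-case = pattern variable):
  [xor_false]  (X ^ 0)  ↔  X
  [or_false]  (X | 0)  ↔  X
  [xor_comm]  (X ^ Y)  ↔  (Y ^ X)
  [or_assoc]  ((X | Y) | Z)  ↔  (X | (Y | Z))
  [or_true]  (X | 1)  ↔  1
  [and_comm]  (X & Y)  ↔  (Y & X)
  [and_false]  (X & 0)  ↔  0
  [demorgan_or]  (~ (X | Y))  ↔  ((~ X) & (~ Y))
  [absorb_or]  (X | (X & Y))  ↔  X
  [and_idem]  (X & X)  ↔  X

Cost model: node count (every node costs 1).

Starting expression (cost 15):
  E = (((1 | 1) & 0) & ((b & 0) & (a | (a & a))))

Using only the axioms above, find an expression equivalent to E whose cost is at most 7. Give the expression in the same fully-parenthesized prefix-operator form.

((1 & 0) & (0 & a))   [cost 7]

step 1: absorb_or (→) rewrites (a | (a & a)) into a, now (((1 | 1) & 0) & ((b & 0) & a))
step 2: and_false (→) rewrites (b & 0) into 0, now (((1 | 1) & 0) & (0 & a))
step 3: or_true (→) rewrites (1 | 1) into 1, reaching cost 7 (bound 7)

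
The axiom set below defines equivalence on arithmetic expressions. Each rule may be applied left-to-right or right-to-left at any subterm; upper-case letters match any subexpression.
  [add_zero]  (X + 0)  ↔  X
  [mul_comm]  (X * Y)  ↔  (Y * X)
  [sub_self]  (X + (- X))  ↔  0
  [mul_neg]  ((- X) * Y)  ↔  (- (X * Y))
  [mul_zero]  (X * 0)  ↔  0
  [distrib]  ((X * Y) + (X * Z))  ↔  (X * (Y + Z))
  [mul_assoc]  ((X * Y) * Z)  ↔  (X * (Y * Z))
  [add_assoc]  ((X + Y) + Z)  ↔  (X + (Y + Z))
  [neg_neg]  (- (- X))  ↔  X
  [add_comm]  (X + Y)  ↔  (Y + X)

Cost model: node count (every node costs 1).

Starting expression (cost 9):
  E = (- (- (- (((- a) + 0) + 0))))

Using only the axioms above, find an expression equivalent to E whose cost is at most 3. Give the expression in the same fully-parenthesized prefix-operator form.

1. [add_zero →] ((- a) + 0)  →  (- a);  E = (- (- (- ((- a) + 0))))
2. [add_zero →] ((- a) + 0)  →  (- a);  E = (- (- (- (- a))))
3. [neg_neg →] (- (- (- (- a))))  →  (- (- a));  cost 3 ≤ 3, done

(- (- a))   [cost 3]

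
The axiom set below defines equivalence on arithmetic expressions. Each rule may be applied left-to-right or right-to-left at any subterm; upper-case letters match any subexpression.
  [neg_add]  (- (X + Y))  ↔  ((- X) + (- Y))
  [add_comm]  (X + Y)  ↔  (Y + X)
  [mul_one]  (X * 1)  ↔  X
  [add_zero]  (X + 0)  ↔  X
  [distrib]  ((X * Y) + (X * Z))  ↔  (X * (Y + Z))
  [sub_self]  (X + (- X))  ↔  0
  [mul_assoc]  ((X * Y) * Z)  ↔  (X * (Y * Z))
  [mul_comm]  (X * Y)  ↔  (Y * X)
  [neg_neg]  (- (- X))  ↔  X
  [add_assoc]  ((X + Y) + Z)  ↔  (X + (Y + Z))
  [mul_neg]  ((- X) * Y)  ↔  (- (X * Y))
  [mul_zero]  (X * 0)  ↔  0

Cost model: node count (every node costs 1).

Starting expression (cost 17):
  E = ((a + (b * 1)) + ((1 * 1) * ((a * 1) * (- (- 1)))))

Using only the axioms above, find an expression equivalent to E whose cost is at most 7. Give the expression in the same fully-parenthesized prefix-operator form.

(1) (- (- 1))  =[neg_neg →]=  1    ⊢ ((a + (b * 1)) + ((1 * 1) * ((a * 1) * 1)))
(2) (a * 1)  =[mul_one →]=  a    ⊢ ((a + (b * 1)) + ((1 * 1) * (a * 1)))
(3) (b * 1)  =[mul_one →]=  b    ⊢ ((a + b) + ((1 * 1) * (a * 1)))
(4) (a * 1)  =[mul_one →]=  a    ⊢ ((a + b) + ((1 * 1) * a))
(5) (1 * 1)  =[mul_one →]=  1    ⊢ cost 7, within 7

((a + b) + (1 * a))   [cost 7]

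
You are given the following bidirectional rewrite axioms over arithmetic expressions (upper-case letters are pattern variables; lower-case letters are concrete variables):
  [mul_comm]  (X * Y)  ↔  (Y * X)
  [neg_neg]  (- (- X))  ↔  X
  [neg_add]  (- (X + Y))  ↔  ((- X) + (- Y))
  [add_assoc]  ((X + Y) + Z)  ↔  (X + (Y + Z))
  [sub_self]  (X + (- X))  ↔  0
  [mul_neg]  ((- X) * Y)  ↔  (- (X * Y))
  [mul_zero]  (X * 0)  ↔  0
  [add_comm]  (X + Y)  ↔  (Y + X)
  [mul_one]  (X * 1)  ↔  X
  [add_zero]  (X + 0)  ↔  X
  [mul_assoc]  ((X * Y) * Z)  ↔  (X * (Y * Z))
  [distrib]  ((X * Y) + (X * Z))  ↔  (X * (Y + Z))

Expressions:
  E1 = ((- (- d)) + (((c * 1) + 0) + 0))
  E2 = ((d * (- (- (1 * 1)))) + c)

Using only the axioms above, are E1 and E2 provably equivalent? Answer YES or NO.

YES

1. [mul_one →] (c * 1)  →  c;  E1 = ((- (- d)) + ((c + 0) + 0))
2. [add_zero →] ((c + 0) + 0)  →  (c + 0);  E1 = ((- (- d)) + (c + 0))
3. [neg_neg →] (- (- d))  →  d;  E1 = (d + (c + 0))
4. [add_zero →] (c + 0)  →  c;  E1 = (d + c)
5. [mul_one ←] d  →  (d * 1);  E1 = ((d * 1) + c)
6. [neg_neg ←] 1  →  (- (- 1));  E1 = ((d * (- (- 1))) + c)
7. [mul_one ←] 1  →  (1 * 1);  this is E2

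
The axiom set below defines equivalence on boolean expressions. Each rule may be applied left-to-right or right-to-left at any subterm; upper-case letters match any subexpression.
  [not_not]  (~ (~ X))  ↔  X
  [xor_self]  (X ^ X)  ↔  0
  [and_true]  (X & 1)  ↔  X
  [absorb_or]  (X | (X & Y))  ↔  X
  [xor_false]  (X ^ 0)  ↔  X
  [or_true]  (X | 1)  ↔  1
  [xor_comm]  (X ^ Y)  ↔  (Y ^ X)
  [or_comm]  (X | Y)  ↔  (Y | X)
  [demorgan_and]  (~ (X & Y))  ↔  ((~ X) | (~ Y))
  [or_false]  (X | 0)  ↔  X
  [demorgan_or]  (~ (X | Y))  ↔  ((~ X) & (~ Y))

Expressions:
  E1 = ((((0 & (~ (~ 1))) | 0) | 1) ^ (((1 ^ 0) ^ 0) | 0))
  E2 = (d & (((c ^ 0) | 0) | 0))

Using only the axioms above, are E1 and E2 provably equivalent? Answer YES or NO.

NO

All listed rules preserve value, hence provable equivalence implies equal values everywhere; look for a separating assignment.
c=1, d=1 gives E1 ↦ 0, E2 ↦ 1; values differ ⇒ not provably equivalent.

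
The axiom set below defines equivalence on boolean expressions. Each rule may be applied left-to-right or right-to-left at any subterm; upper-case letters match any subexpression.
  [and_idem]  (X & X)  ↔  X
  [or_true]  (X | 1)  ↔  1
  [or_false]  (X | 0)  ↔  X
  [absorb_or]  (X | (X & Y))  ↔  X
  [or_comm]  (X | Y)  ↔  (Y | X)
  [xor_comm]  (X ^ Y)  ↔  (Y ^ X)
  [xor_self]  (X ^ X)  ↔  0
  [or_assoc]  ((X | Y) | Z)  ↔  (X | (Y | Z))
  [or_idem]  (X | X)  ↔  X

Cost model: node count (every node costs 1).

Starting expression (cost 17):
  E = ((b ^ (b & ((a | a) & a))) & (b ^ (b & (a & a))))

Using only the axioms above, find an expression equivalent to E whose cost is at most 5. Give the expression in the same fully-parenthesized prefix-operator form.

step 1: or_idem (→) rewrites (a | a) into a, now ((b ^ (b & (a & a))) & (b ^ (b & (a & a))))
step 2: and_idem (→) rewrites ((b ^ (b & (a & a))) & (b ^ (b & (a & a)))) into (b ^ (b & (a & a)))
step 3: and_idem (→) rewrites (a & a) into a, reaching cost 5 (bound 5)

(b ^ (b & a))   [cost 5]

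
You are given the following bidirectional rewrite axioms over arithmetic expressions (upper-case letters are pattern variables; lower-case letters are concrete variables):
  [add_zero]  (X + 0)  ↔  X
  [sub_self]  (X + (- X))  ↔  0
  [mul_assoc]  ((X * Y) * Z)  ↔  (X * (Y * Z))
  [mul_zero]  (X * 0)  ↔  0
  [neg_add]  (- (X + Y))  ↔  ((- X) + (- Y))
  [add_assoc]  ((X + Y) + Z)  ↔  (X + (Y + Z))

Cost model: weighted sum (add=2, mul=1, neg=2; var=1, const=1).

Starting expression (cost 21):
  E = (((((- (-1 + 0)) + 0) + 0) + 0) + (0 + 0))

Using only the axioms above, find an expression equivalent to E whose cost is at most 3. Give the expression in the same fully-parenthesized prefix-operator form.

(- -1)   [cost 3]

(1) ((((- (-1 + 0)) + 0) + 0) + 0)  =[add_zero →]=  (((- (-1 + 0)) + 0) + 0)    ⊢ ((((- (-1 + 0)) + 0) + 0) + (0 + 0))
(2) (0 + 0)  =[add_zero →]=  0    ⊢ ((((- (-1 + 0)) + 0) + 0) + 0)
(3) ((- (-1 + 0)) + 0)  =[add_zero →]=  (- (-1 + 0))    ⊢ (((- (-1 + 0)) + 0) + 0)
(4) ((- (-1 + 0)) + 0)  =[add_zero →]=  (- (-1 + 0))    ⊢ ((- (-1 + 0)) + 0)
(5) ((- (-1 + 0)) + 0)  =[add_zero →]=  (- (-1 + 0))
(6) (-1 + 0)  =[add_zero →]=  -1    ⊢ cost 3, within 3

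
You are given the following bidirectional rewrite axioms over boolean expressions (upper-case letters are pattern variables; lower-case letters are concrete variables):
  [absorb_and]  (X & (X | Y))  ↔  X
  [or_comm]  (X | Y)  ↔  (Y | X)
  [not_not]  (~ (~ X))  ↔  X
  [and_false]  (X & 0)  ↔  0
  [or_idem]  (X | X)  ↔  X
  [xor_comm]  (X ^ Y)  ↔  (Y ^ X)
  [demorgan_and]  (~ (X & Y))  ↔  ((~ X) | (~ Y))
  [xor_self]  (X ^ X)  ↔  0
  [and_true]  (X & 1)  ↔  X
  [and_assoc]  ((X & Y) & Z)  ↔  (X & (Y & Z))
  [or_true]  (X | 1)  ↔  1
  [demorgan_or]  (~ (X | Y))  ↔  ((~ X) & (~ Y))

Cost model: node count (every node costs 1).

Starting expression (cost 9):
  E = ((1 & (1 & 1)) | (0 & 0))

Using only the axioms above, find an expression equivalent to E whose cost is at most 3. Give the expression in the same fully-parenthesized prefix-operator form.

1. [and_true →] (1 & 1)  →  1;  E = ((1 & 1) | (0 & 0))
2. [and_false →] (0 & 0)  →  0;  E = ((1 & 1) | 0)
3. [and_true →] (1 & 1)  →  1;  cost 3 ≤ 3, done

(1 | 0)   [cost 3]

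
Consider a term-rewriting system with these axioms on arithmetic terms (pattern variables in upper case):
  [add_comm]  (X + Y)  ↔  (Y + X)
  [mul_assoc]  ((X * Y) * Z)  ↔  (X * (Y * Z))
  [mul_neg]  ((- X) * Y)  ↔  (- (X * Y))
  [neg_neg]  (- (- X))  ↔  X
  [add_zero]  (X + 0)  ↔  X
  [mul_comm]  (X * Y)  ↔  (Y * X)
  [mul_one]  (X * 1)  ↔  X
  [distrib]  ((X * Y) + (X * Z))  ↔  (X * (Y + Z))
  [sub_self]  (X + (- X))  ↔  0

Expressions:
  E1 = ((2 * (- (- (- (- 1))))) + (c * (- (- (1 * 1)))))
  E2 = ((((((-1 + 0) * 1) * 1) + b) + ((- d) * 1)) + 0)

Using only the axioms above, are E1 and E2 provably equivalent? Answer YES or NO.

The axioms are sound identities: if E1 ↔* E2 then E1 and E2 evaluate identically under any assignment.
Under b=0, c=0, d=0: E1 evaluates to 2, E2 to -1. Distinct ⇒ no rewrite sequence connects them.

NO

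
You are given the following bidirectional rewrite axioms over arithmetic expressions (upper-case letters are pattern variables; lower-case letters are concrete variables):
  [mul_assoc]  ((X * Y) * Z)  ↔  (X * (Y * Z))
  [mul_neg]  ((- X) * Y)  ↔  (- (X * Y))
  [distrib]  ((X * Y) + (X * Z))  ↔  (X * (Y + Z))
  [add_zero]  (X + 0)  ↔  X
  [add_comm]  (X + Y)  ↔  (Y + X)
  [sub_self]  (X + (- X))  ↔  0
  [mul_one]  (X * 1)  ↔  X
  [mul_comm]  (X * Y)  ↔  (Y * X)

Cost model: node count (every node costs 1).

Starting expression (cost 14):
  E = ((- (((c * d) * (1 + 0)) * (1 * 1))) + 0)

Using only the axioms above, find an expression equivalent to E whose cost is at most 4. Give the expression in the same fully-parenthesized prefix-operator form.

(- (c * d))   [cost 4]

step 1: add_zero (→) rewrites ((- (((c * d) * (1 + 0)) * (1 * 1))) + 0) into (- (((c * d) * (1 + 0)) * (1 * 1)))
step 2: add_zero (→) rewrites (1 + 0) into 1, now (- (((c * d) * 1) * (1 * 1)))
step 3: mul_one (→) rewrites (1 * 1) into 1, now (- (((c * d) * 1) * 1))
step 4: mul_one (→) rewrites ((c * d) * 1) into (c * d), now (- ((c * d) * 1))
step 5: mul_assoc (→) rewrites ((c * d) * 1) into (c * (d * 1)), now (- (c * (d * 1)))
step 6: mul_one (→) rewrites (d * 1) into d, reaching cost 4 (bound 4)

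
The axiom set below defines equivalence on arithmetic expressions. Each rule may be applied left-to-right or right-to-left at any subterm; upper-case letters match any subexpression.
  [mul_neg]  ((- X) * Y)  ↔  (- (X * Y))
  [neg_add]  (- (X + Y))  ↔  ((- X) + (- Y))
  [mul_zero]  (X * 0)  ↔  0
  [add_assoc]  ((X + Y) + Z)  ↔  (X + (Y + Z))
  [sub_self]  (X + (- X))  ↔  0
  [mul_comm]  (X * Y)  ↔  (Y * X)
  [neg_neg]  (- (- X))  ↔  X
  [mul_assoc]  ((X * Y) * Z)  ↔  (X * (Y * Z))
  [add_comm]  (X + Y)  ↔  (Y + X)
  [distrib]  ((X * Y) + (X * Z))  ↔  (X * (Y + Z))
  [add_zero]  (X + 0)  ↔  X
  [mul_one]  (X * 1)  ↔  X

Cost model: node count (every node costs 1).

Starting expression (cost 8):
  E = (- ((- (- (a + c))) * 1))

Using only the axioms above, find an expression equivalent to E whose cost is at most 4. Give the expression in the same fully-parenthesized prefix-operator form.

(- (c + a))   [cost 4]

step 1: add_comm (→) rewrites (a + c) into (c + a), now (- ((- (- (c + a))) * 1))
step 2: mul_one (→) rewrites ((- (- (c + a))) * 1) into (- (- (c + a))), now (- (- (- (c + a))))
step 3: neg_neg (→) rewrites (- (- (c + a))) into (c + a), reaching cost 4 (bound 4)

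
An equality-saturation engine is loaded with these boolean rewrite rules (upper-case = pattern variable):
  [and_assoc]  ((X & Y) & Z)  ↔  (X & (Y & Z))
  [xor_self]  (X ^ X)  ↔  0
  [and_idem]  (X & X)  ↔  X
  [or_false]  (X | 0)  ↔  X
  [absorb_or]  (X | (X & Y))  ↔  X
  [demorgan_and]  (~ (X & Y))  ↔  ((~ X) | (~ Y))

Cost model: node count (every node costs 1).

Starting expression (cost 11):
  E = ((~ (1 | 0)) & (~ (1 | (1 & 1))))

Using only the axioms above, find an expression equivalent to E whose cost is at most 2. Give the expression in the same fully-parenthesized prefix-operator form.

step 1: absorb_or (→) rewrites (1 | (1 & 1)) into 1, now ((~ (1 | 0)) & (~ 1))
step 2: or_false (→) rewrites (1 | 0) into 1, now ((~ 1) & (~ 1))
step 3: and_idem (→) rewrites ((~ 1) & (~ 1)) into (~ 1), reaching cost 2 (bound 2)

(~ 1)   [cost 2]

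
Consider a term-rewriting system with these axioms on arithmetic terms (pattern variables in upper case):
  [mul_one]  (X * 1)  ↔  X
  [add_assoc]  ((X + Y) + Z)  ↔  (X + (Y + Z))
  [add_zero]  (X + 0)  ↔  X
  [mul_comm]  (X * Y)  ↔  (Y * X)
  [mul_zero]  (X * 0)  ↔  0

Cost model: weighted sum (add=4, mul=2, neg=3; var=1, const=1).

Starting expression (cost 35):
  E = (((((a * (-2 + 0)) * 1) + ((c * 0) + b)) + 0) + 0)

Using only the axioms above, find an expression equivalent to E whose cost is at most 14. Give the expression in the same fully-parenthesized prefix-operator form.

((a * -2) + (0 + b))   [cost 14]

step 1: add_zero (→) rewrites (-2 + 0) into -2, now (((((a * -2) * 1) + ((c * 0) + b)) + 0) + 0)
step 2: add_zero (→) rewrites (((((a * -2) * 1) + ((c * 0) + b)) + 0) + 0) into ((((a * -2) * 1) + ((c * 0) + b)) + 0)
step 3: mul_one (→) rewrites ((a * -2) * 1) into (a * -2), now (((a * -2) + ((c * 0) + b)) + 0)
step 4: add_zero (→) rewrites (((a * -2) + ((c * 0) + b)) + 0) into ((a * -2) + ((c * 0) + b))
step 5: mul_zero (→) rewrites (c * 0) into 0, reaching cost 14 (bound 14)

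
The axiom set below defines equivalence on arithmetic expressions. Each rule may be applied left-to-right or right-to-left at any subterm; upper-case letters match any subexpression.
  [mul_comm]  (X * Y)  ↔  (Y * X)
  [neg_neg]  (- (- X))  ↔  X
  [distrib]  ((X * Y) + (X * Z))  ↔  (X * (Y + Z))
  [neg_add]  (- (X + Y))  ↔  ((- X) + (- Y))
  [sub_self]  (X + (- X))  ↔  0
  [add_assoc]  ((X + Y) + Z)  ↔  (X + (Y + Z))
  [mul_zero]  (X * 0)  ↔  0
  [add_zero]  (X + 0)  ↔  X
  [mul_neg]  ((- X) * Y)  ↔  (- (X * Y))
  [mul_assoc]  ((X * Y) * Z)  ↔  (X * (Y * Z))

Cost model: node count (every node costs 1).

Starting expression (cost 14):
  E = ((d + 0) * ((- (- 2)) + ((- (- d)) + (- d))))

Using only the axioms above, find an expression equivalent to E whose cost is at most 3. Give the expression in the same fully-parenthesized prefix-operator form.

(2 * d)   [cost 3]

(1) (- (- d))  =[neg_neg →]=  d    ⊢ ((d + 0) * ((- (- 2)) + (d + (- d))))
(2) (d + 0)  =[add_zero →]=  d    ⊢ (d * ((- (- 2)) + (d + (- d))))
(3) (- (- 2))  =[neg_neg →]=  2    ⊢ (d * (2 + (d + (- d))))
(4) (d * (2 + (d + (- d))))  =[mul_comm →]=  ((2 + (d + (- d))) * d)
(5) (d + (- d))  =[sub_self →]=  0    ⊢ ((2 + 0) * d)
(6) (2 + 0)  =[add_zero →]=  2    ⊢ cost 3, within 3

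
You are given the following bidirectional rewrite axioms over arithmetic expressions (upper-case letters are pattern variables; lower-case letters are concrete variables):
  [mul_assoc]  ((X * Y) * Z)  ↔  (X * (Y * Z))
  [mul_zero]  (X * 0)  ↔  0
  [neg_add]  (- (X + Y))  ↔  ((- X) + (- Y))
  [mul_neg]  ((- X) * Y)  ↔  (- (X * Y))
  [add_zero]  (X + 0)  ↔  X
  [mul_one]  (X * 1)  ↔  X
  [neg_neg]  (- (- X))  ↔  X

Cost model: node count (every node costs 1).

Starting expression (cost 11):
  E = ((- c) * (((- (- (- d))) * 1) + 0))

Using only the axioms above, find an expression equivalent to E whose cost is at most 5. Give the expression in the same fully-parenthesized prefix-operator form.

((- c) * (- d))   [cost 5]

(1) ((- (- (- d))) * 1)  =[mul_one →]=  (- (- (- d)))    ⊢ ((- c) * ((- (- (- d))) + 0))
(2) (- (- d))  =[neg_neg →]=  d    ⊢ ((- c) * ((- d) + 0))
(3) ((- d) + 0)  =[add_zero →]=  (- d)    ⊢ cost 5, within 5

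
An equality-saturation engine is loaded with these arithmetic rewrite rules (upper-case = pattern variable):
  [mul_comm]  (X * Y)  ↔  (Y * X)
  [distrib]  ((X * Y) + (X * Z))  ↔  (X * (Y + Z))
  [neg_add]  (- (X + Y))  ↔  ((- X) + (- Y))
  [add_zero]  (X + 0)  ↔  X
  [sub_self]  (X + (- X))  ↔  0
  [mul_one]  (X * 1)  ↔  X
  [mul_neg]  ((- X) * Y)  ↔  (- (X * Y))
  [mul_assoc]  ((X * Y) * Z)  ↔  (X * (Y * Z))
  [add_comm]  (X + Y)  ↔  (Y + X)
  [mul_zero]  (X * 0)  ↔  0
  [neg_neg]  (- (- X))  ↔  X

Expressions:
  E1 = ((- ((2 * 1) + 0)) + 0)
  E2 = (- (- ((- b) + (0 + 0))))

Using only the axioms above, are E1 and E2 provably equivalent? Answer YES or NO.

Every axiom is a valid identity, so a rewrite proof would force E1 and E2 to agree under every assignment.
At b=0: E1 = -2 but E2 = 0; they differ, so no derivation exists.

NO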